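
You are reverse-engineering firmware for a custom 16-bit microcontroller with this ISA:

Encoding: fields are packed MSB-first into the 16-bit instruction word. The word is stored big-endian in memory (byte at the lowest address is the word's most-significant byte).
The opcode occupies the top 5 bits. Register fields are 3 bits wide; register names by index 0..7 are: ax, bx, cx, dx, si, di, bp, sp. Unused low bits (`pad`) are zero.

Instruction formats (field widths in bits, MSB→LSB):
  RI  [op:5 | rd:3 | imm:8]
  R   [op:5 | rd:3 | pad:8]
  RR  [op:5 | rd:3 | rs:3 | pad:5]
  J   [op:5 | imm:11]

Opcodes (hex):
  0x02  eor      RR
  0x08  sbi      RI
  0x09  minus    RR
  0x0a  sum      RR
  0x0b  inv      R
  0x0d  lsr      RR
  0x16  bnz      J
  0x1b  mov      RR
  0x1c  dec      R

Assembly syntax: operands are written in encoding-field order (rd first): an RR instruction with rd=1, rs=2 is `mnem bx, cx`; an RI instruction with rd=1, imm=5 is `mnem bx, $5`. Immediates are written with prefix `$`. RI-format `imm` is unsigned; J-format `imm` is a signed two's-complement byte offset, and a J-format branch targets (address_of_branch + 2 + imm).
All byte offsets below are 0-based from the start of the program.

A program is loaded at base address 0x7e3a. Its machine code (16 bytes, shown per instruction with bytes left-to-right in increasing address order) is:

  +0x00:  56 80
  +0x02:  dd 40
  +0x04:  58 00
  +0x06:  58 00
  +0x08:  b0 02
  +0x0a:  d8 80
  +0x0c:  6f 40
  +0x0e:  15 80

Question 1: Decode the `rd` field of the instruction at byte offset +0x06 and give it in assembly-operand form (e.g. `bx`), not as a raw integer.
off 0x06: read 58 00 as big → 0x5800
  opcode bits[15:11]=0xb: inv/R
  [10:8] rd=0 = ax

ax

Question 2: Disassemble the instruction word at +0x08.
@+08  big-endian(b0 02) = 0xb002
  op=0xb002>>11=0x16 ⇒ bnz (J)
  imm: (w>>0)&0x7ff=0x2 → $2

bnz $2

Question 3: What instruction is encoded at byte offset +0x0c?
lsr sp, cx

[0c] 6f 40 → 0x6f40
  opcode bits[15:11]=0xd: lsr/RR
  rd@[10:8]=0x7 ⇒ sp
  rs@[7:5]=0x2 ⇒ cx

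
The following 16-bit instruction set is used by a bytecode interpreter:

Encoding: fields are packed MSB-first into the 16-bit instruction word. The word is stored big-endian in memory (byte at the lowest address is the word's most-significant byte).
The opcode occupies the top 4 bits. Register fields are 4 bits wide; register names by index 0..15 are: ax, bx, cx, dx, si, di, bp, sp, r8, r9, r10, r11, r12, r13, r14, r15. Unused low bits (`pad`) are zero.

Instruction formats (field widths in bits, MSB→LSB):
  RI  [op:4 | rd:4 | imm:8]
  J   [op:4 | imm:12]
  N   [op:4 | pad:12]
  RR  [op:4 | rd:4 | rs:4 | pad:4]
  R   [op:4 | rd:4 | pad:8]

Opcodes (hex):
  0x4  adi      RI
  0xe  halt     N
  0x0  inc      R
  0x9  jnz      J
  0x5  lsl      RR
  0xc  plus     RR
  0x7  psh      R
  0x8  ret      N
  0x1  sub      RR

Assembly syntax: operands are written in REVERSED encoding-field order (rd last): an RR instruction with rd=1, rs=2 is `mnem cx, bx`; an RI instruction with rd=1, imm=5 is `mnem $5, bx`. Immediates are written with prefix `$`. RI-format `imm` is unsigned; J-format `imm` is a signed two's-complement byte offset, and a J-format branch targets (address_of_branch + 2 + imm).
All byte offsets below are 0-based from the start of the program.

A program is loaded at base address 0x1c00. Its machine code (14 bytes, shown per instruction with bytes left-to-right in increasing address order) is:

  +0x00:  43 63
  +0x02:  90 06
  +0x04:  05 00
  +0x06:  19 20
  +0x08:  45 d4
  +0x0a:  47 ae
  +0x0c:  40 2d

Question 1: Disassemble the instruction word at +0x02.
jnz $6

[02] 90 06 → 0x9006
  top 4b → 0x9 → jnz [J]
  [11:0] imm=6 = $6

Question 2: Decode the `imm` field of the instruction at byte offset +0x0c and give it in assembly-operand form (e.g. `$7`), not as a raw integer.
[0c] 40 2d → 0x402d
  top 4b → 0x4 → adi [RI]
  [11:8] rd=0 = ax
  [7:0] imm=45 = $45

$45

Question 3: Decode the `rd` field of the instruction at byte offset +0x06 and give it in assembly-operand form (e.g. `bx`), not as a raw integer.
+0x06: 19 20 ⇒ word 0x1920 (big)
  op=0x1920>>12=0x1 ⇒ sub (RR)
  [11:8] rd=9 = r9
  [7:4] rs=2 = cx

r9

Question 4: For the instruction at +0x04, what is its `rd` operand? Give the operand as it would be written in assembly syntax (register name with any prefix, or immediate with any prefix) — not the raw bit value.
off 0x04: read 05 00 as big → 0x0500
  top 4b → 0x0 → inc [R]
  rd: (w>>8)&0xf=0x5 → di

di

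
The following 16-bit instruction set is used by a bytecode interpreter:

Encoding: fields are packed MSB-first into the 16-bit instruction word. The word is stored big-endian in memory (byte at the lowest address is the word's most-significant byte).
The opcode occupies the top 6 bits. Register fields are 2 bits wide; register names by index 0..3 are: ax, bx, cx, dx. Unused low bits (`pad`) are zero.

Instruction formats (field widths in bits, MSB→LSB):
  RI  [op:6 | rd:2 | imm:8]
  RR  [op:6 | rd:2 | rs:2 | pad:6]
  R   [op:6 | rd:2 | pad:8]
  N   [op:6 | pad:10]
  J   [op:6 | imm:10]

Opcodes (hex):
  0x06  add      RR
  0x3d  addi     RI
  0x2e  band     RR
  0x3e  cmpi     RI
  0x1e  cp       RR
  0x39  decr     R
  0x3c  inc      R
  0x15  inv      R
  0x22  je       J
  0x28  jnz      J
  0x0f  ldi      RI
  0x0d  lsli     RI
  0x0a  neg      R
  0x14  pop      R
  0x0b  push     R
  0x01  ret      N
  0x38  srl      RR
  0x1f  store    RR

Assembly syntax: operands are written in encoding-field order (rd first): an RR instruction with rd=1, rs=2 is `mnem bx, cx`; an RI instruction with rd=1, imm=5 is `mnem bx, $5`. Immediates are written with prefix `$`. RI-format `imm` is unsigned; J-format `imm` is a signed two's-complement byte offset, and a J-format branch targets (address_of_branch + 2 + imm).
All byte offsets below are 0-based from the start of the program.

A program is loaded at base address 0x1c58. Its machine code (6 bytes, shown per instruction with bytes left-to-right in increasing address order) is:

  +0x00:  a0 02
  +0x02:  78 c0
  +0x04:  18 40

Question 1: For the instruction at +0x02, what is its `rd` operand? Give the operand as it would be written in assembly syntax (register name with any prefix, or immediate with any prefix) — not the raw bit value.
off 0x02: read 78 c0 as big → 0x78c0
  op=0x78c0>>10=0x1e ⇒ cp (RR)
  [9:8] rd=0 = ax
  [7:6] rs=3 = dx

ax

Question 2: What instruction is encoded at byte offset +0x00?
jnz $2

+0x00: a0 02 ⇒ word 0xa002 (big)
  top 6b → 0x28 → jnz [J]
  imm: (w>>0)&0x3ff=0x2 → $2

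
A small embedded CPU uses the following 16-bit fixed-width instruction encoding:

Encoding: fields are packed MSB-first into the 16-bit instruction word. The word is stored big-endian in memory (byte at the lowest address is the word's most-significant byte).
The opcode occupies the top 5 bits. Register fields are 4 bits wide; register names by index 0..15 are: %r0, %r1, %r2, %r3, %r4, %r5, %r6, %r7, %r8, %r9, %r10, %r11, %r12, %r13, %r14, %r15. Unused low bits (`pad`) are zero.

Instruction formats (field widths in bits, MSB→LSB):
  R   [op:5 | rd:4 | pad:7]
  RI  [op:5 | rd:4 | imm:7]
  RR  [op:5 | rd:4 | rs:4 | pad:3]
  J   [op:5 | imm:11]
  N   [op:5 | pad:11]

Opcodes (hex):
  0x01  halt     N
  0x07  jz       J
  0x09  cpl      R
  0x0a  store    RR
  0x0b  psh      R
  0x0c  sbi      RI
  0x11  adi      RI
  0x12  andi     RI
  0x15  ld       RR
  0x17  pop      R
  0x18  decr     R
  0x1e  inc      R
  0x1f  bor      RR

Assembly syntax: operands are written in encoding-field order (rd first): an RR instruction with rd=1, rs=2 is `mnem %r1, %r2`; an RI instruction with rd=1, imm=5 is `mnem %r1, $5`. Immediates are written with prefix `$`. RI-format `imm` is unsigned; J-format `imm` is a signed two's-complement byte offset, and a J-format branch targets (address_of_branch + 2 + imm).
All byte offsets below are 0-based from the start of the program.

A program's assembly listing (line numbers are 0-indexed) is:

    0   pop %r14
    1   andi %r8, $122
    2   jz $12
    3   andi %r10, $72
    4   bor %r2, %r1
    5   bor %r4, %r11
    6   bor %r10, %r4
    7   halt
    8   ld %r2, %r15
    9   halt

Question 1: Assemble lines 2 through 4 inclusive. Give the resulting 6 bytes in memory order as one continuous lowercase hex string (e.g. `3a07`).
380c9548f908

line 2 (jz): pack op=0x7:5|imm=12:11 = 0x380c; big→ 38 0c
line 3 (andi): pack op=0x12:5|rd=10:4|imm=72:7 = 0x9548; big→ 95 48
line 4 (bor): pack op=0x1f:5|rd=2:4|rs=1:4|pad=0:3 = 0xf908; big→ f9 08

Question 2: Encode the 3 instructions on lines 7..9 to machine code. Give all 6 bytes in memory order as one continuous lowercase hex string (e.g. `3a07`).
0800a9780800

L7: halt op=0x1:5|pad=0:11 ⇒ 0x0800 ⇒ big 08 00
L8: ld op=0x15:5|rd=2:4|rs=15:4|pad=0:3 ⇒ 0xa978 ⇒ big a9 78
L9: halt op=0x1:5|pad=0:11 ⇒ 0x0800 ⇒ big 08 00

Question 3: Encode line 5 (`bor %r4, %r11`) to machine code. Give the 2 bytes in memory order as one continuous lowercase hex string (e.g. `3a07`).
line 5 (bor): pack op=0x1f:5|rd=4:4|rs=11:4|pad=0:3 = 0xfa58; big→ fa 58

fa58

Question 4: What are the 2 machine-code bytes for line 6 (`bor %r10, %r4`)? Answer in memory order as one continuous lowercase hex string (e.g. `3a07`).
fd20

line 6 (bor): pack op=0x1f:5|rd=10:4|rs=4:4|pad=0:3 = 0xfd20; big→ fd 20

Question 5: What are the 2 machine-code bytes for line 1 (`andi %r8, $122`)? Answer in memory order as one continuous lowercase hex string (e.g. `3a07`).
L1: andi op=0x12:5|rd=8:4|imm=122:7 ⇒ 0x947a ⇒ big 94 7a

947a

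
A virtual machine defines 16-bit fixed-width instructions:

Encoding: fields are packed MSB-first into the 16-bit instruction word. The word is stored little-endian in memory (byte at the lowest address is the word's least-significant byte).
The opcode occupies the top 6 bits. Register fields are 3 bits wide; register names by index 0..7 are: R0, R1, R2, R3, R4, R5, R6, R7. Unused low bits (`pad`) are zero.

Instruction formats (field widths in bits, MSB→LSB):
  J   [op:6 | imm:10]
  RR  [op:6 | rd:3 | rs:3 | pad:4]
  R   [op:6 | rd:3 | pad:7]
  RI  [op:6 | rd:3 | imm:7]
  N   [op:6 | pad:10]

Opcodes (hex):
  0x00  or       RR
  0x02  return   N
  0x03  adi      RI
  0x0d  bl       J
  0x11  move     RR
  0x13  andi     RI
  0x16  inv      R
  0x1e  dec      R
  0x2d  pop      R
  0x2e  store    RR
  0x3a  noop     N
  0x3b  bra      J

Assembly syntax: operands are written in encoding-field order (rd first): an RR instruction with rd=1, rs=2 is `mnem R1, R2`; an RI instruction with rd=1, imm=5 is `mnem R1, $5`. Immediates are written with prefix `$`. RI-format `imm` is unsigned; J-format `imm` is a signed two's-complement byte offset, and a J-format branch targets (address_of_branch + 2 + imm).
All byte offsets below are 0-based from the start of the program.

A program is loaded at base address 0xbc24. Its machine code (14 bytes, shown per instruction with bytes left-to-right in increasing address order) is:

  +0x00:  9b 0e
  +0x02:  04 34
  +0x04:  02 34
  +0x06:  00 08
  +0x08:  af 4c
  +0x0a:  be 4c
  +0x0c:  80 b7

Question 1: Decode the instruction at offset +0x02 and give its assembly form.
+0x02: 04 34 ⇒ word 0x3404 (little)
  top 6b → 0xd → bl [J]
  [9:0] imm=4 = $4

bl $4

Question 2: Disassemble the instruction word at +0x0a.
andi R1, $62

off 0x0a: read be 4c as little → 0x4cbe
  top 6b → 0x13 → andi [RI]
  [9:7] rd=1 = R1
  [6:0] imm=62 = $62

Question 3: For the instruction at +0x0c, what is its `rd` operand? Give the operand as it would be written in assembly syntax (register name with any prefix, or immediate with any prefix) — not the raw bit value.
[0c] 80 b7 → 0xb780
  opcode bits[15:10]=0x2d: pop/R
  rd: (w>>7)&0x7=0x7 → R7

R7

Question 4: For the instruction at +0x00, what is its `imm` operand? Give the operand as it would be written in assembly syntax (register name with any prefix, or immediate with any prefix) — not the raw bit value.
$27

@+00  little-endian(9b 0e) = 0x0e9b
  opcode bits[15:10]=0x3: adi/RI
  rd@[9:7]=0x5 ⇒ R5
  imm@[6:0]=0x1b ⇒ $27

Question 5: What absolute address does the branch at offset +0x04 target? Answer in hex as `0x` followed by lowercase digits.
@+04  little-endian(02 34) = 0x3402
  opcode bits[15:10]=0xd: bl/J
  imm: (w>>0)&0x3ff=0x2 → $2
  target = base 0xbc24 + off 0x04 + 2 + imm 2 = 0xbc2c

0xbc2c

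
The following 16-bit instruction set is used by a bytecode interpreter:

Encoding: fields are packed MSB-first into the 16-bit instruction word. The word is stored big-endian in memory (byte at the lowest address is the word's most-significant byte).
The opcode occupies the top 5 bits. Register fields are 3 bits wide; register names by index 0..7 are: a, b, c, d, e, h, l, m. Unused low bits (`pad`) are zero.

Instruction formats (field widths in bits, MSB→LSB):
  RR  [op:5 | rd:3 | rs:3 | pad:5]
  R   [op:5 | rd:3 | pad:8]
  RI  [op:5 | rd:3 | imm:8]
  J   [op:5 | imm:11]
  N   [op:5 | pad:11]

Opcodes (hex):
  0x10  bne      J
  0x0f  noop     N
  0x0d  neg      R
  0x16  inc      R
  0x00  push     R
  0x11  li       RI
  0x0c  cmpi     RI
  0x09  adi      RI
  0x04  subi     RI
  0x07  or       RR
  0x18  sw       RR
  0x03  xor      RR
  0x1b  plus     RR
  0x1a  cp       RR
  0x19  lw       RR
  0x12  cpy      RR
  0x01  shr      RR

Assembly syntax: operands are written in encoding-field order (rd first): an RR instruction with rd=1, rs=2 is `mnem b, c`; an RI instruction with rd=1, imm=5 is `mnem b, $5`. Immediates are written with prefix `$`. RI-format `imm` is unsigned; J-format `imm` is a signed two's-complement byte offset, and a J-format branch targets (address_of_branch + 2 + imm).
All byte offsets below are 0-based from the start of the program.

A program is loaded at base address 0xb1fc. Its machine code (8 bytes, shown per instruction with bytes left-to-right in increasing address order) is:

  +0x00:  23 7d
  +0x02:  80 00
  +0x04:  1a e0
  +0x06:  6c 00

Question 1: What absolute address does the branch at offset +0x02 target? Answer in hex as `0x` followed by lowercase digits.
0xb200

off 0x02: read 80 00 as big → 0x8000
  top 5b → 0x10 → bne [J]
  [10:0] imm=0 = $0
  target = base 0xb1fc + off 0x02 + 2 + imm 0 = 0xb200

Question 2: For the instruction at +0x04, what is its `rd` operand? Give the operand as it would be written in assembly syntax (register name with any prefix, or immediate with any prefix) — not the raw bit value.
c

+0x04: 1a e0 ⇒ word 0x1ae0 (big)
  op=0x1ae0>>11=0x3 ⇒ xor (RR)
  rd@[10:8]=0x2 ⇒ c
  rs@[7:5]=0x7 ⇒ m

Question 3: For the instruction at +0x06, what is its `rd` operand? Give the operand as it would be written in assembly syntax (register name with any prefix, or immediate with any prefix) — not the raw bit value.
e

@+06  big-endian(6c 00) = 0x6c00
  opcode bits[15:11]=0xd: neg/R
  [10:8] rd=4 = e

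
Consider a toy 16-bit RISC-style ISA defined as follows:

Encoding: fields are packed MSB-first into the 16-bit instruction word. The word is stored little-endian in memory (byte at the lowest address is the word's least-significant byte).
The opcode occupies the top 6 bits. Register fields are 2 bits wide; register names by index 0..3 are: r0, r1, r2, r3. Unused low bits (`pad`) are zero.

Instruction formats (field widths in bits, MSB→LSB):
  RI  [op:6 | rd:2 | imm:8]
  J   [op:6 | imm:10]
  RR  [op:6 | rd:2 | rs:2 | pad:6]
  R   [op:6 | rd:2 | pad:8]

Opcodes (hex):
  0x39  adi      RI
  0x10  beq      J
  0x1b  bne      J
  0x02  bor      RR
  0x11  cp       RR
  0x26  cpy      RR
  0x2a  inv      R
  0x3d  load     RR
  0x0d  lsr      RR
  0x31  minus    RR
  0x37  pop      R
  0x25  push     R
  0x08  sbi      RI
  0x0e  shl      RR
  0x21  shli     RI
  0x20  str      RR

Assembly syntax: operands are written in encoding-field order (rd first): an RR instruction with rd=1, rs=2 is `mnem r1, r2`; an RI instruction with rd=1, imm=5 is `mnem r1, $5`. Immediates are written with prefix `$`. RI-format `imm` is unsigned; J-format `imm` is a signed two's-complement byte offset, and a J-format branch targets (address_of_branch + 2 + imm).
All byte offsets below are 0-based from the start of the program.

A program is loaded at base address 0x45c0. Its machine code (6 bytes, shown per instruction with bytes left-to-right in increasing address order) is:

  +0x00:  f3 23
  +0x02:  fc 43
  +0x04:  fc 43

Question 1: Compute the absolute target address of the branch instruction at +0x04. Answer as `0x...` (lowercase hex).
[04] fc 43 → 0x43fc
  op=0x43fc>>10=0x10 ⇒ beq (J)
  [9:0] imm=1020 (s10→-4) = $-4
  target = base 0x45c0 + off 0x04 + 2 + imm -4 = 0x45c2

0x45c2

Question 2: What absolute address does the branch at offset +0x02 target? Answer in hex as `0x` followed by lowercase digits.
0x45c0

@+02  little-endian(fc 43) = 0x43fc
  top 6b → 0x10 → beq [J]
  imm@[9:0]=0x3fc (s10→-4) ⇒ $-4
  target = base 0x45c0 + off 0x02 + 2 + imm -4 = 0x45c0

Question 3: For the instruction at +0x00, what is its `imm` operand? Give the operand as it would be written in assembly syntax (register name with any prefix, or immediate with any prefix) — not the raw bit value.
$243

+0x00: f3 23 ⇒ word 0x23f3 (little)
  op=0x23f3>>10=0x8 ⇒ sbi (RI)
  rd@[9:8]=0x3 ⇒ r3
  imm@[7:0]=0xf3 ⇒ $243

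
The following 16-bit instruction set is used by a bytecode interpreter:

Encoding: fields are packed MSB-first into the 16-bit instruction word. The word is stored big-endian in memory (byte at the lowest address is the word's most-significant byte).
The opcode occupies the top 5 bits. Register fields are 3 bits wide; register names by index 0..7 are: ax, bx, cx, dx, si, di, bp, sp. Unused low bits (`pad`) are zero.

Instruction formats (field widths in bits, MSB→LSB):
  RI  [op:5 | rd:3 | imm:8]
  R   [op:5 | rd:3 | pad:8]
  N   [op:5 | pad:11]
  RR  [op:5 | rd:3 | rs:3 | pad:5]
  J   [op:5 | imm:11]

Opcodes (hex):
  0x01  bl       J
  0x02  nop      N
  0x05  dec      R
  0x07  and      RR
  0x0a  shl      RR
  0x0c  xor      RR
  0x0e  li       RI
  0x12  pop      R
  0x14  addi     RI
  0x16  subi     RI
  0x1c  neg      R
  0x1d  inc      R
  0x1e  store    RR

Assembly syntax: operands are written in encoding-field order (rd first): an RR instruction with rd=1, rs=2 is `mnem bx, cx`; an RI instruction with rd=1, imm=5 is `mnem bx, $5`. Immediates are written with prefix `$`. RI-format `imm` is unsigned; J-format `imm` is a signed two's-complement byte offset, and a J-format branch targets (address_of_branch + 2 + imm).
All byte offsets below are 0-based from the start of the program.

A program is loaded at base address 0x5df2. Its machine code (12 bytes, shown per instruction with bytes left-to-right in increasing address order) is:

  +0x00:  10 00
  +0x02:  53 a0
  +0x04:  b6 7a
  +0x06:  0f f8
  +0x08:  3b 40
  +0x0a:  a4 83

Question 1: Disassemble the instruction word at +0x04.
subi bp, $122

[04] b6 7a → 0xb67a
  opcode bits[15:11]=0x16: subi/RI
  rd@[10:8]=0x6 ⇒ bp
  imm@[7:0]=0x7a ⇒ $122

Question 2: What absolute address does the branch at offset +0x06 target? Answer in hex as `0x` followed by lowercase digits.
0x5df2

@+06  big-endian(0f f8) = 0x0ff8
  top 5b → 0x1 → bl [J]
  imm: (w>>0)&0x7ff=0x7f8 (s11→-8) → $-8
  target = base 0x5df2 + off 0x06 + 2 + imm -8 = 0x5df2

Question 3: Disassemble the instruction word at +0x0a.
+0x0a: a4 83 ⇒ word 0xa483 (big)
  top 5b → 0x14 → addi [RI]
  rd: (w>>8)&0x7=0x4 → si
  imm: (w>>0)&0xff=0x83 → $131

addi si, $131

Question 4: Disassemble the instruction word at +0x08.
off 0x08: read 3b 40 as big → 0x3b40
  opcode bits[15:11]=0x7: and/RR
  [10:8] rd=3 = dx
  [7:5] rs=2 = cx

and dx, cx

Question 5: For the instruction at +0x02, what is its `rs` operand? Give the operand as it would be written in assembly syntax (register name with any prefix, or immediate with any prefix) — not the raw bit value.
di

[02] 53 a0 → 0x53a0
  top 5b → 0xa → shl [RR]
  rd@[10:8]=0x3 ⇒ dx
  rs@[7:5]=0x5 ⇒ di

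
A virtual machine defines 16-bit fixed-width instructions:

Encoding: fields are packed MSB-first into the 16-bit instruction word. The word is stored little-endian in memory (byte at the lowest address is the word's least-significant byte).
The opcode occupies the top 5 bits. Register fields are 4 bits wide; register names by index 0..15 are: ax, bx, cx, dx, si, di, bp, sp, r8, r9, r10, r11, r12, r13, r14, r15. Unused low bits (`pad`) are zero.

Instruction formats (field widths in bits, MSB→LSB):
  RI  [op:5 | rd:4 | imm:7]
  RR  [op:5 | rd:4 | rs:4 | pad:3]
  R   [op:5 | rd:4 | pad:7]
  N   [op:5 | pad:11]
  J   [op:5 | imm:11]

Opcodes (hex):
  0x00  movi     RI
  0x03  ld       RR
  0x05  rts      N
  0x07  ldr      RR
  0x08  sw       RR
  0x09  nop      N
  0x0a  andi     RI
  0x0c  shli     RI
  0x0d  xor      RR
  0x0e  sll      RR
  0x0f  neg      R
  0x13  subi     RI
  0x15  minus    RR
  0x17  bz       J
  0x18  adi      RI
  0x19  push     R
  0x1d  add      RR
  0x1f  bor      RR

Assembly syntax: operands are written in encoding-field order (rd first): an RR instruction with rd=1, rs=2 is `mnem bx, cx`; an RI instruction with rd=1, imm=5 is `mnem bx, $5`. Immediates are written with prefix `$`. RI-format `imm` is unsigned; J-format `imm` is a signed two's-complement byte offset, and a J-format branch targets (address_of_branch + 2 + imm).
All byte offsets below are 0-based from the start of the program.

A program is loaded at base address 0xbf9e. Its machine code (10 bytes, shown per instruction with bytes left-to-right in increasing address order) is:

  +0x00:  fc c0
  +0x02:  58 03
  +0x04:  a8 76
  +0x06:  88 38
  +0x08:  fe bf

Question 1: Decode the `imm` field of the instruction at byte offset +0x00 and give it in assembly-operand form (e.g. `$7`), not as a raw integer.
$124

[00] fc c0 → 0xc0fc
  opcode bits[15:11]=0x18: adi/RI
  rd: (w>>7)&0xf=0x1 → bx
  imm: (w>>0)&0x7f=0x7c → $124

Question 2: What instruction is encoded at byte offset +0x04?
@+04  little-endian(a8 76) = 0x76a8
  opcode bits[15:11]=0xe: sll/RR
  rd@[10:7]=0xd ⇒ r13
  rs@[6:3]=0x5 ⇒ di

sll r13, di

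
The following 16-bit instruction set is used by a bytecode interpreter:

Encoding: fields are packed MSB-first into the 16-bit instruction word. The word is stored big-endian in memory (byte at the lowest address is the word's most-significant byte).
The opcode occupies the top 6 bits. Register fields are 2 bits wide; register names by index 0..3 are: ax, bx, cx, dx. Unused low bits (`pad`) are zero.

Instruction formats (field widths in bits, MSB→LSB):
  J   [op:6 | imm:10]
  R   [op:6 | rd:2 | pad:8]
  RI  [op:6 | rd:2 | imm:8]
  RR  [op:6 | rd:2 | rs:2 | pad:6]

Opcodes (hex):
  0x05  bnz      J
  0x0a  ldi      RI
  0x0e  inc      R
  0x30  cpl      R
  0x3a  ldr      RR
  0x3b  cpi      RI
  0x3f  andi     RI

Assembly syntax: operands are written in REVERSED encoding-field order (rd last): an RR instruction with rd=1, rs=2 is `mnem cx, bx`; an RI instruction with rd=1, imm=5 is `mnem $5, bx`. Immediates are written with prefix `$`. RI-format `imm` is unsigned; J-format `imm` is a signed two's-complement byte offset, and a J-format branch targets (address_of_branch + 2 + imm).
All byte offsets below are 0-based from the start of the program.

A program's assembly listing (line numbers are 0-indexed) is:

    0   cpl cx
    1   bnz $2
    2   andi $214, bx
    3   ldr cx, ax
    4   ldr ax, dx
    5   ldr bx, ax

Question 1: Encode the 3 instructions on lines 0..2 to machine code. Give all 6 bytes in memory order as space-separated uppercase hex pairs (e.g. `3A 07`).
C2 00 14 02 FD D6

0. cpl fields op=0x30:6|rd=2:2|pad=0:8 → word c200h → c2 00
1. bnz fields op=0x5:6|imm=2:10 → word 1402h → 14 02
2. andi fields op=0x3f:6|rd=1:2|imm=214:8 → word fdd6h → fd d6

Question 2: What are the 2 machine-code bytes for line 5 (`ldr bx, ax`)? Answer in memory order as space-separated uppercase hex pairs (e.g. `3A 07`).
5. ldr fields op=0x3a:6|rd=0:2|rs=1:2|pad=0:6 → word e840h → e8 40

E8 40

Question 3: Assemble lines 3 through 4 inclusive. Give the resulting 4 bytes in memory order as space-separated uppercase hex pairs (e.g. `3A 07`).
line 3 (ldr): pack op=0x3a:6|rd=0:2|rs=2:2|pad=0:6 = 0xe880; big→ e8 80
line 4 (ldr): pack op=0x3a:6|rd=3:2|rs=0:2|pad=0:6 = 0xeb00; big→ eb 00

E8 80 EB 00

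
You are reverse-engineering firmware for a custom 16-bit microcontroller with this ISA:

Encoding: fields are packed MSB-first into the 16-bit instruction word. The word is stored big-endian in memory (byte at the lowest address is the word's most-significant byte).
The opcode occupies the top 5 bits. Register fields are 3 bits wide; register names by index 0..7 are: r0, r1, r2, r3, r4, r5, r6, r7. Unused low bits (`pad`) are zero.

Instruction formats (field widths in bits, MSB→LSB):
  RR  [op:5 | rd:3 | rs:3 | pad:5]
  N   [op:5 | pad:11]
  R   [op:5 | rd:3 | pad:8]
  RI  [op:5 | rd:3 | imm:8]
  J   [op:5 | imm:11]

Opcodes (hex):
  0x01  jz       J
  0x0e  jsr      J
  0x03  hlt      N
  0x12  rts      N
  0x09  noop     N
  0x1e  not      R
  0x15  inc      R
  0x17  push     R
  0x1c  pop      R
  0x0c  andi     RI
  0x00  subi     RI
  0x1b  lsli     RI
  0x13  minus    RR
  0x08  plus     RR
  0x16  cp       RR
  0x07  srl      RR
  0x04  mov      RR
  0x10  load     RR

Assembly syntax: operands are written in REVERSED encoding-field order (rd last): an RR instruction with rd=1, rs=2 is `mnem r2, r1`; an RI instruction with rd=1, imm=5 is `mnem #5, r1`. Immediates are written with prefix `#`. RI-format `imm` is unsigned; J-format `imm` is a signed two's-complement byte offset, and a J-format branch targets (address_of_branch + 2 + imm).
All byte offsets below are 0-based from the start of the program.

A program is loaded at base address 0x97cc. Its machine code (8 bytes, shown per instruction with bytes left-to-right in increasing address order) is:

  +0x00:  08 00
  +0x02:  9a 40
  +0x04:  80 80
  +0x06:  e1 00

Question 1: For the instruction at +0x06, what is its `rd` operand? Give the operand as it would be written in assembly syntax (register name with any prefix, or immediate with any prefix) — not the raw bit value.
@+06  big-endian(e1 00) = 0xe100
  op=0xe100>>11=0x1c ⇒ pop (R)
  rd@[10:8]=0x1 ⇒ r1

r1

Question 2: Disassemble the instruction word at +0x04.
off 0x04: read 80 80 as big → 0x8080
  top 5b → 0x10 → load [RR]
  [10:8] rd=0 = r0
  [7:5] rs=4 = r4

load r4, r0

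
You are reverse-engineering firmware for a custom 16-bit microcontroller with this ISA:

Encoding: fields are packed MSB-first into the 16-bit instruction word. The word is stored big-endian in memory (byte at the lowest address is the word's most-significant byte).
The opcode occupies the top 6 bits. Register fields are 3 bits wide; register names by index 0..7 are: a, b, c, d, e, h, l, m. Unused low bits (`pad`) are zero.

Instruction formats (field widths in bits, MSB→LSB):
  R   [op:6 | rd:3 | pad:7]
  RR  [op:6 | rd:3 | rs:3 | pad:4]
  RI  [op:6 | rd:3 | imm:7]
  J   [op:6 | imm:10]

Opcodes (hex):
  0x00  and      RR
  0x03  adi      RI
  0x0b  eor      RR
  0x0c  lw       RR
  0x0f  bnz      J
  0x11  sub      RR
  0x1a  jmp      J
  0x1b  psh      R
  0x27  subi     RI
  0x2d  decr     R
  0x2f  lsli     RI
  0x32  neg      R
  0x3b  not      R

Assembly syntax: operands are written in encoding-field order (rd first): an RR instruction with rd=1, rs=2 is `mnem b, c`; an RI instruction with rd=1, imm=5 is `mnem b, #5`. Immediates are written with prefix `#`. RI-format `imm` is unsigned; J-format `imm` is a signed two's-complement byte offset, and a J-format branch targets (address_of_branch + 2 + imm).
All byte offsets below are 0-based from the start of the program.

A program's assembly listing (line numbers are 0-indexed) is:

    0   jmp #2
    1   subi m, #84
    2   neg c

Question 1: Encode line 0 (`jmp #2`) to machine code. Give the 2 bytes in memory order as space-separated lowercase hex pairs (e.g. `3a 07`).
line 0 (jmp): pack op=0x1a:6|imm=2:10 = 0x6802; big→ 68 02

68 02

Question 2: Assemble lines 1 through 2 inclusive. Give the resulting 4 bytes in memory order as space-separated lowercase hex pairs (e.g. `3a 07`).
line 1 (subi): pack op=0x27:6|rd=7:3|imm=84:7 = 0x9fd4; big→ 9f d4
line 2 (neg): pack op=0x32:6|rd=2:3|pad=0:7 = 0xc900; big→ c9 00

9f d4 c9 00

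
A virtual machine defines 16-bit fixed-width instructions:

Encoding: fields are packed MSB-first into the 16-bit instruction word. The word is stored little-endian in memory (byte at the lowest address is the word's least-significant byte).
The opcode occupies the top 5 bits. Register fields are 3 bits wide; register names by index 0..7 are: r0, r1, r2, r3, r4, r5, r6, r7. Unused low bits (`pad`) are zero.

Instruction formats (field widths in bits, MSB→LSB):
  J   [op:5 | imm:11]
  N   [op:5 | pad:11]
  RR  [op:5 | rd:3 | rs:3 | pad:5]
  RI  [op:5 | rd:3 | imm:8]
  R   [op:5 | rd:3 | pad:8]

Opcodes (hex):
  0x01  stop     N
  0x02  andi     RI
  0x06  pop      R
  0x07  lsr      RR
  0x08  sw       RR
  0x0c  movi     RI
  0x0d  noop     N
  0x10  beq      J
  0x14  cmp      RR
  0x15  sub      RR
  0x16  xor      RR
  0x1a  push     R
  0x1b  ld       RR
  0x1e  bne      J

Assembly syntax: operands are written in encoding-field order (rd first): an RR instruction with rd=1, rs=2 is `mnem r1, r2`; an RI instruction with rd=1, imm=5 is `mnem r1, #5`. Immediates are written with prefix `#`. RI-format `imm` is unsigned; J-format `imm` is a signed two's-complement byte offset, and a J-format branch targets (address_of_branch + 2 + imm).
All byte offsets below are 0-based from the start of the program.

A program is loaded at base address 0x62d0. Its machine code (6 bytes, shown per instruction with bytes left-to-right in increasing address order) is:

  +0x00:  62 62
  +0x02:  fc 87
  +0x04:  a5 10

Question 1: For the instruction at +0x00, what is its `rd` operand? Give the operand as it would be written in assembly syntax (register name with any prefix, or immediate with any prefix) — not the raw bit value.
+0x00: 62 62 ⇒ word 0x6262 (little)
  opcode bits[15:11]=0xc: movi/RI
  rd: (w>>8)&0x7=0x2 → r2
  imm: (w>>0)&0xff=0x62 → #98

r2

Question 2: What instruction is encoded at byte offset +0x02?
beq #-4

+0x02: fc 87 ⇒ word 0x87fc (little)
  top 5b → 0x10 → beq [J]
  [10:0] imm=2044 (s11→-4) = #-4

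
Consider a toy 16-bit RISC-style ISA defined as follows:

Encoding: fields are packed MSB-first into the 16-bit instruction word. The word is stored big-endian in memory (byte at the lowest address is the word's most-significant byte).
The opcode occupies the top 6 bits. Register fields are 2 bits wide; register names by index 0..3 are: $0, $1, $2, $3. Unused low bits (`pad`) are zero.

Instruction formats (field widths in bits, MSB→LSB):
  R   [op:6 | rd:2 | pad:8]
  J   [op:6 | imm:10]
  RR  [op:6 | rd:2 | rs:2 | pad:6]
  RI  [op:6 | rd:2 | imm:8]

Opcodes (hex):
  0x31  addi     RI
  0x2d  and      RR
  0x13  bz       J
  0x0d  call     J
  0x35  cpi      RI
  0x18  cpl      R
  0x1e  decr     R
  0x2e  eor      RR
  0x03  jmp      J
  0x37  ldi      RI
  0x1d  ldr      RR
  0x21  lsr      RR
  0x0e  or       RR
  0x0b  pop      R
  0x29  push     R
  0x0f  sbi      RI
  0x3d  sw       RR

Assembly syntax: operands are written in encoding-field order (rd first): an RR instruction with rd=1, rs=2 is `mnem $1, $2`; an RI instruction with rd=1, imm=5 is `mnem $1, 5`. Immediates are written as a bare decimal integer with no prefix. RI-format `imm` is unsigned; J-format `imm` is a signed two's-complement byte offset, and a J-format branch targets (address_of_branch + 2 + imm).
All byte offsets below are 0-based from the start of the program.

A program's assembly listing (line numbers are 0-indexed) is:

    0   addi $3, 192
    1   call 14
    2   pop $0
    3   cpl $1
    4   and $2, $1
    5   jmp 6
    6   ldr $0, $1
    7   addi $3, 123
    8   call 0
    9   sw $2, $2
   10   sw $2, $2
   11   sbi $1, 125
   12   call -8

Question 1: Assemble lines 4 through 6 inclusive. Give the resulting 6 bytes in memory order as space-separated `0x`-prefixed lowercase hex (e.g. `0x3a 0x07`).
0xb6 0x40 0x0c 0x06 0x74 0x40

L4: and op=0x2d:6|rd=2:2|rs=1:2|pad=0:6 ⇒ 0xb640 ⇒ big b6 40
L5: jmp op=0x3:6|imm=6:10 ⇒ 0x0c06 ⇒ big 0c 06
L6: ldr op=0x1d:6|rd=0:2|rs=1:2|pad=0:6 ⇒ 0x7440 ⇒ big 74 40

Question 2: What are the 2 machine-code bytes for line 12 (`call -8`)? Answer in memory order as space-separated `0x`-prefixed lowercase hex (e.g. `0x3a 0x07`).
L12: call op=0xd:6|imm=-8:10 ⇒ 0x37f8 ⇒ big 37 f8

0x37 0xf8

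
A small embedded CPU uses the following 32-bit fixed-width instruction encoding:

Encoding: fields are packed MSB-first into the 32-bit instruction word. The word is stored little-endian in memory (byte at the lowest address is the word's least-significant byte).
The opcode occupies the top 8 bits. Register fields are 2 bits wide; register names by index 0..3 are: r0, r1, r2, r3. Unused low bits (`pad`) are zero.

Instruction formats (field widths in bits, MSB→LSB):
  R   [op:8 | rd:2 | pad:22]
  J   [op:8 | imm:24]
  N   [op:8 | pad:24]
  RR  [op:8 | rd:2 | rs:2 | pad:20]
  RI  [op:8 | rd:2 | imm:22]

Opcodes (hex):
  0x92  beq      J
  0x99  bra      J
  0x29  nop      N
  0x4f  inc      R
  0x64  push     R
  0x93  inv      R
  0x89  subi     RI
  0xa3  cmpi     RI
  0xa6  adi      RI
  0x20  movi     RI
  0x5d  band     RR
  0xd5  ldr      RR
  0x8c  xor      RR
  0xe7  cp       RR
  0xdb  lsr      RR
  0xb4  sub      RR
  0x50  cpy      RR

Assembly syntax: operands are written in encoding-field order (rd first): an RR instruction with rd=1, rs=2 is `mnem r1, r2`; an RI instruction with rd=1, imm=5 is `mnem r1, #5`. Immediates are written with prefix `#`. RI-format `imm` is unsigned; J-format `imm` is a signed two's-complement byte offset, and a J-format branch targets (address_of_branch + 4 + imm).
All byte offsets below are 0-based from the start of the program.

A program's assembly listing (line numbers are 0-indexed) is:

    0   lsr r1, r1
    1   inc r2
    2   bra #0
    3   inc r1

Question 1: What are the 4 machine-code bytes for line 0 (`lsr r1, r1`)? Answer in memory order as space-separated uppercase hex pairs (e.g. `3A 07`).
line 0 (lsr): pack op=0xdb:8|rd=1:2|rs=1:2|pad=0:20 = 0xdb500000; little→ 00 00 50 db

00 00 50 DB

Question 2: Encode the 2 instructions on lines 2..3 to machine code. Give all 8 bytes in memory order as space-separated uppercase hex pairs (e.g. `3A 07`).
00 00 00 99 00 00 40 4F

L2: bra op=0x99:8|imm=0:24 ⇒ 0x99000000 ⇒ little 00 00 00 99
L3: inc op=0x4f:8|rd=1:2|pad=0:22 ⇒ 0x4f400000 ⇒ little 00 00 40 4f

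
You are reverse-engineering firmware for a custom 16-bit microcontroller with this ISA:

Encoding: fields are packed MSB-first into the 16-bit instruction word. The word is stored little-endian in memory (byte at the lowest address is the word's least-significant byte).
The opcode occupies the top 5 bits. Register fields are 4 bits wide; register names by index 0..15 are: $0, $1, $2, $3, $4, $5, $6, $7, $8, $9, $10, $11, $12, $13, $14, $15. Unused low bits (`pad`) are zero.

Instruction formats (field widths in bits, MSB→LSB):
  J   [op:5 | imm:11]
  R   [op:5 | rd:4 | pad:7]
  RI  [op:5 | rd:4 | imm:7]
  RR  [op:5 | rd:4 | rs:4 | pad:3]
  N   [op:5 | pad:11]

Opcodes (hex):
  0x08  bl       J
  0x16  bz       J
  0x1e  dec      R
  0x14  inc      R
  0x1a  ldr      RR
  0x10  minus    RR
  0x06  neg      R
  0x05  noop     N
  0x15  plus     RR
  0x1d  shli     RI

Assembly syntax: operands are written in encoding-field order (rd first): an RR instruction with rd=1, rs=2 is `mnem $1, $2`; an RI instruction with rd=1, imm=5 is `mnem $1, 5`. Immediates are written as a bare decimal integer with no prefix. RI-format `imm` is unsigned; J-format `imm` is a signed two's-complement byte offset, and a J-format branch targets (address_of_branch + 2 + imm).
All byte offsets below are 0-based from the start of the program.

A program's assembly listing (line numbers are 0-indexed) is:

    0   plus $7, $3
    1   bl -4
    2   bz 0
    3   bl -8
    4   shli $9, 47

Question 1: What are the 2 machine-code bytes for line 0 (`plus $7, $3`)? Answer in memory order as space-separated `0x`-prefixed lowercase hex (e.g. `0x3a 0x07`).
L0: plus op=0x15:5|rd=7:4|rs=3:4|pad=0:3 ⇒ 0xab98 ⇒ little 98 ab

0x98 0xab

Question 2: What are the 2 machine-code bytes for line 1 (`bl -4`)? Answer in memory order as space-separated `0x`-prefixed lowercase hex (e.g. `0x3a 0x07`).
0xfc 0x47

line 1 (bl): pack op=0x8:5|imm=-4:11 = 0x47fc; little→ fc 47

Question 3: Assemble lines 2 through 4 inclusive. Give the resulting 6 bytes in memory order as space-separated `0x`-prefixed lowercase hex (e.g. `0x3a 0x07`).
0x00 0xb0 0xf8 0x47 0xaf 0xec

line 2 (bz): pack op=0x16:5|imm=0:11 = 0xb000; little→ 00 b0
line 3 (bl): pack op=0x8:5|imm=-8:11 = 0x47f8; little→ f8 47
line 4 (shli): pack op=0x1d:5|rd=9:4|imm=47:7 = 0xecaf; little→ af ec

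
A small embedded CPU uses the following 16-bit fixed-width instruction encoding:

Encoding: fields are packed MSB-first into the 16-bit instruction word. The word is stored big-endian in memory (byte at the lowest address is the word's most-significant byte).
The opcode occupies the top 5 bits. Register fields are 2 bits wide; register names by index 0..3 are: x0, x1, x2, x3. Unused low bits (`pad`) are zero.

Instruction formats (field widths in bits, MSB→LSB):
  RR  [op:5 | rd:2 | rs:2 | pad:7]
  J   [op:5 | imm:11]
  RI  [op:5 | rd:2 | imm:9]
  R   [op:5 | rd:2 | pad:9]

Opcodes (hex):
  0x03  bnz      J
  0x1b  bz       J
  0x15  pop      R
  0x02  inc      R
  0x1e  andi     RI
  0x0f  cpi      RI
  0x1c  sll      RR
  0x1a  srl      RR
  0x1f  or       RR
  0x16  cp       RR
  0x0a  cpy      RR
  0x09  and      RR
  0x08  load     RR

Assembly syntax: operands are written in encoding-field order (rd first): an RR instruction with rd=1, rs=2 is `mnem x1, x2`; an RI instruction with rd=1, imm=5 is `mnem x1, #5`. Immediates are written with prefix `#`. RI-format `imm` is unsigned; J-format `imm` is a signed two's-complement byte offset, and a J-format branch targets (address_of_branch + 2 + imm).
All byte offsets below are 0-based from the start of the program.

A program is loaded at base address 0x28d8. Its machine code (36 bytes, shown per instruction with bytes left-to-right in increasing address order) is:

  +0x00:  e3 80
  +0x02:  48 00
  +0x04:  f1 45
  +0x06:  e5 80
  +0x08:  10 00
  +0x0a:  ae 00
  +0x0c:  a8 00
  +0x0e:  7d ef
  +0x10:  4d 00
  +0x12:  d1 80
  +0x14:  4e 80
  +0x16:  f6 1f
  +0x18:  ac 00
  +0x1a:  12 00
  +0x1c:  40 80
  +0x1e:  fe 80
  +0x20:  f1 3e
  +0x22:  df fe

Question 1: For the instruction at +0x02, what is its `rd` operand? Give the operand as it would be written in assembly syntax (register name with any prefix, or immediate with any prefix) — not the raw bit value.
[02] 48 00 → 0x4800
  top 5b → 0x9 → and [RR]
  rd: (w>>9)&0x3=0x0 → x0
  rs: (w>>7)&0x3=0x0 → x0

x0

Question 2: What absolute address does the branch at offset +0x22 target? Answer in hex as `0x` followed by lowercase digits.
+0x22: df fe ⇒ word 0xdffe (big)
  top 5b → 0x1b → bz [J]
  imm: (w>>0)&0x7ff=0x7fe (s11→-2) → #-2
  target = base 0x28d8 + off 0x22 + 2 + imm -2 = 0x28fa

0x28fa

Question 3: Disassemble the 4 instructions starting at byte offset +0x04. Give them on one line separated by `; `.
+0x04: f1 45 ⇒ word 0xf145 (big)
  top 5b → 0x1e → andi [RI]
  [10:9] rd=0 = x0
  [8:0] imm=325 = #325
+0x06: e5 80 ⇒ word 0xe580 (big)
  top 5b → 0x1c → sll [RR]
  [10:9] rd=2 = x2
  [8:7] rs=3 = x3
+0x08: 10 00 ⇒ word 0x1000 (big)
  top 5b → 0x2 → inc [R]
  [10:9] rd=0 = x0
+0x0a: ae 00 ⇒ word 0xae00 (big)
  top 5b → 0x15 → pop [R]
  [10:9] rd=3 = x3

andi x0, #325; sll x2, x3; inc x0; pop x3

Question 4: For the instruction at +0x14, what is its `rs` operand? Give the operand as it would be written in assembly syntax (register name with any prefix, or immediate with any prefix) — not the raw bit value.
@+14  big-endian(4e 80) = 0x4e80
  opcode bits[15:11]=0x9: and/RR
  rd@[10:9]=0x3 ⇒ x3
  rs@[8:7]=0x1 ⇒ x1

x1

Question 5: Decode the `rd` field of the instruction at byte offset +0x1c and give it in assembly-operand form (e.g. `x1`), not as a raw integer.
x0

+0x1c: 40 80 ⇒ word 0x4080 (big)
  op=0x4080>>11=0x8 ⇒ load (RR)
  [10:9] rd=0 = x0
  [8:7] rs=1 = x1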